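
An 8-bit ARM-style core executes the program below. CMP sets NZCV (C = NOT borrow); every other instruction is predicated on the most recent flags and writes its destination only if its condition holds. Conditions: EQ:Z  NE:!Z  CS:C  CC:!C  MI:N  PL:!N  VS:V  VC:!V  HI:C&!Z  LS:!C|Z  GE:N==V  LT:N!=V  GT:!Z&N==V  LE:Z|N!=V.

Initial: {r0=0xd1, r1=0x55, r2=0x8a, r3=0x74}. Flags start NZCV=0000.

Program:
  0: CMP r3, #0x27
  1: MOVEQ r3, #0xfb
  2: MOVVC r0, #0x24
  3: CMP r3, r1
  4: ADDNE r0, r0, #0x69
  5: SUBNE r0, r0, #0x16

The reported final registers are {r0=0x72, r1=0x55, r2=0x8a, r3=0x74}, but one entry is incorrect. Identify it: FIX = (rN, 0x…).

0: ✓ CMP  NZCV=0010
1: · MOVEQ
2: ✓ MOVVC  r0←0x24
3: ✓ CMP  NZCV=0010
4: ✓ ADDNE  r0←0x8d
5: ✓ SUBNE  r0←0x77

FIX = (r0, 0x77)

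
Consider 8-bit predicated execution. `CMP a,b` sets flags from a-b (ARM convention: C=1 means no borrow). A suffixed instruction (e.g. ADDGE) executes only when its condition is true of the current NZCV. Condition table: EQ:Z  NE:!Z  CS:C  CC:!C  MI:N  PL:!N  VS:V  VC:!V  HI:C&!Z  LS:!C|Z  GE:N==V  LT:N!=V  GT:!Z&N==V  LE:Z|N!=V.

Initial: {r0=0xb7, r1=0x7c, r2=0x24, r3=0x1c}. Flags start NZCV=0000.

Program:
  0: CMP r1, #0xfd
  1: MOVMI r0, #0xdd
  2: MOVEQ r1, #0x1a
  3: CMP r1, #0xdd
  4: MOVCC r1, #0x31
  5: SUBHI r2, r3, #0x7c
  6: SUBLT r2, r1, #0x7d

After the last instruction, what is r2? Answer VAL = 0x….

VAL = 0x24

[0] flags=0000 → (cmp)
[1] flags=0000 MI?F → skip
[2] flags=0000 EQ?F → skip
[3] flags=1001 → (cmp)
[4] flags=1001 CC?T → r1=0x31
[5] flags=1001 HI?F → skip
[6] flags=1001 LT?F → skip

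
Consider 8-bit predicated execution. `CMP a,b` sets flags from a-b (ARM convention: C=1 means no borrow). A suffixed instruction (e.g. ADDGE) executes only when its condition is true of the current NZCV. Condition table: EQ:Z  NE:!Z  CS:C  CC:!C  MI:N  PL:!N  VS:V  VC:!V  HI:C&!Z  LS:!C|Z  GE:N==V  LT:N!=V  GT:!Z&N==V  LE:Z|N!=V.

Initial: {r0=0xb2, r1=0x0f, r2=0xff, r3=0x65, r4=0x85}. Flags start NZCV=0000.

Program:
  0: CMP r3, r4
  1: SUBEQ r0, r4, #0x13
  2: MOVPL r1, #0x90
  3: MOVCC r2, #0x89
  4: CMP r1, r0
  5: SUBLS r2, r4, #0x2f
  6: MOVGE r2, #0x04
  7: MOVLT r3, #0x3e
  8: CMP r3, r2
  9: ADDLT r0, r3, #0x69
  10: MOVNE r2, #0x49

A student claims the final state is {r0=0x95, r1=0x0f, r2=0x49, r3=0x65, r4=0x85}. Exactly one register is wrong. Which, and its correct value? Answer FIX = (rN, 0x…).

FIX = (r0, 0xb2)

0: ✓ CMP  NZCV=1001
1: · SUBEQ
2: · MOVPL
3: ✓ MOVCC  r2←0x89
4: ✓ CMP  NZCV=0000
5: ✓ SUBLS  r2←0x56
6: ✓ MOVGE  r2←0x04
7: · MOVLT
8: ✓ CMP  NZCV=0010
9: · ADDLT
10: ✓ MOVNE  r2←0x49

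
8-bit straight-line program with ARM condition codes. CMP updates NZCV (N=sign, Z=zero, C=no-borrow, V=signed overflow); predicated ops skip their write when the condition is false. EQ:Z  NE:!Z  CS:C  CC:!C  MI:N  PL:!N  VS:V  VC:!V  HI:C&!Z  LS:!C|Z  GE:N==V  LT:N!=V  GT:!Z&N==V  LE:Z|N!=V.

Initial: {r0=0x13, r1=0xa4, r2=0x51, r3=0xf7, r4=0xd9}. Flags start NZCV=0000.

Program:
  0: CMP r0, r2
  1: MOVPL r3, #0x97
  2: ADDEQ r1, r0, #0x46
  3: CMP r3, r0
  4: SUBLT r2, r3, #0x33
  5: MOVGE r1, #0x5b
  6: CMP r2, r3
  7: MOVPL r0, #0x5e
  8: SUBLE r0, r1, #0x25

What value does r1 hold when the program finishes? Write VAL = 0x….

VAL = 0xa4

0: ✓ CMP  NZCV=1000
1: · MOVPL
2: · ADDEQ
3: ✓ CMP  NZCV=1010
4: ✓ SUBLT  r2←0xc4
5: · MOVGE
6: ✓ CMP  NZCV=1000
7: · MOVPL
8: ✓ SUBLE  r0←0x7f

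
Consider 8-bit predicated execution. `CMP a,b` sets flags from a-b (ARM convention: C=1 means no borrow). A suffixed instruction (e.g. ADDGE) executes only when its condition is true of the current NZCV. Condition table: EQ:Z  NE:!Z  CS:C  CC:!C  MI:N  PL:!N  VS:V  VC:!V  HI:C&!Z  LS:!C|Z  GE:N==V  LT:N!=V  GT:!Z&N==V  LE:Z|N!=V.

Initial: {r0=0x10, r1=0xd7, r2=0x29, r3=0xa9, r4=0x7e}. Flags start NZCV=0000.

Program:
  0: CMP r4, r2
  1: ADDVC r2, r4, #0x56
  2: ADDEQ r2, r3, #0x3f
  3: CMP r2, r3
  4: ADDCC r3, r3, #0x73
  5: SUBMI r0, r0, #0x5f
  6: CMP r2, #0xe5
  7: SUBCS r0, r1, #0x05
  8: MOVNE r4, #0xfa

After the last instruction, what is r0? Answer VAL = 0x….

VAL = 0x10

[0] flags=0010 → (cmp)
[1] flags=0010 VC?T → r2=0xd4
[2] flags=0010 EQ?F → skip
[3] flags=0010 → (cmp)
[4] flags=0010 CC?F → skip
[5] flags=0010 MI?F → skip
[6] flags=1000 → (cmp)
[7] flags=1000 CS?F → skip
[8] flags=1000 NE?T → r4=0xfa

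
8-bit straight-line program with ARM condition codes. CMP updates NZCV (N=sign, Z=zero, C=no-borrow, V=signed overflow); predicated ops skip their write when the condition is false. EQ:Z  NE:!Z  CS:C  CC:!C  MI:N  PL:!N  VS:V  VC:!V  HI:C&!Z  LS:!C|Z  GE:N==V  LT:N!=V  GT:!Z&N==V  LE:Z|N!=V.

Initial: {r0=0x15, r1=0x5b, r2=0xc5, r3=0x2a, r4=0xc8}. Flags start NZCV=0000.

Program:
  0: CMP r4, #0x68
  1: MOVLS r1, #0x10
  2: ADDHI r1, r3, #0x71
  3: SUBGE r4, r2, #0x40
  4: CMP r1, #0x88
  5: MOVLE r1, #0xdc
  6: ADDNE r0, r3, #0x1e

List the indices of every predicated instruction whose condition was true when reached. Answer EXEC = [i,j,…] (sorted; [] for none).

EXEC = [2,6]

[0] flags=0011 → (cmp)
[1] flags=0011 LS?F → skip
[2] flags=0011 HI?T → r1=0x9b
[3] flags=0011 GE?F → skip
[4] flags=0010 → (cmp)
[5] flags=0010 LE?F → skip
[6] flags=0010 NE?T → r0=0x48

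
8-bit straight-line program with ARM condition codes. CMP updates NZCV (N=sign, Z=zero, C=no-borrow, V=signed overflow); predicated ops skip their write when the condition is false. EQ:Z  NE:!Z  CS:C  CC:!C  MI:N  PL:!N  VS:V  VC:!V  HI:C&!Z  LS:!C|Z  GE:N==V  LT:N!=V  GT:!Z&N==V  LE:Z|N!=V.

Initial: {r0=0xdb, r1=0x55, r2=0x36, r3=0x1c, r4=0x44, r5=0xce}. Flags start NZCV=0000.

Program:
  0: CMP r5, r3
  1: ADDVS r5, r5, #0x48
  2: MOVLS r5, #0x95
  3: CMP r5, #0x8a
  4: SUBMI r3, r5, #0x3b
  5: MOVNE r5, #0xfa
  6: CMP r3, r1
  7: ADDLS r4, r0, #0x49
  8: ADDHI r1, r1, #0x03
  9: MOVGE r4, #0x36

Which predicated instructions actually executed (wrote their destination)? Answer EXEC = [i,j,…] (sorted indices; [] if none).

EXEC = [5,7]

0: ✓ CMP  NZCV=1010
1: · ADDVS
2: · MOVLS
3: ✓ CMP  NZCV=0010
4: · SUBMI
5: ✓ MOVNE  r5←0xfa
6: ✓ CMP  NZCV=1000
7: ✓ ADDLS  r4←0x24
8: · ADDHI
9: · MOVGE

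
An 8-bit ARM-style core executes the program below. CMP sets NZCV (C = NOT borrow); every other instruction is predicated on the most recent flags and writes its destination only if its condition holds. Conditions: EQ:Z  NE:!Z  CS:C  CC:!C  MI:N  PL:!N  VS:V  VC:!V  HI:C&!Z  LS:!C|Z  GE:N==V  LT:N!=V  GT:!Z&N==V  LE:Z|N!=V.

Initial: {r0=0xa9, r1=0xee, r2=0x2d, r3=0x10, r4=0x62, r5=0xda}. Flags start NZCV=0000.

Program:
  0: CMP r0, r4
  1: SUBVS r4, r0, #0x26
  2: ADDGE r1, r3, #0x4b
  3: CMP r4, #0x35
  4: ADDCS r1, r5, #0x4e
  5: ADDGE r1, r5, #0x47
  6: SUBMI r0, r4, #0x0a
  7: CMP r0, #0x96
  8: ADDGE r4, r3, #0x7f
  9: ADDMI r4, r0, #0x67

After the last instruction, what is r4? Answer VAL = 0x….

[0] flags=0011 → (cmp)
[1] flags=0011 VS?T → r4=0x83
[2] flags=0011 GE?F → skip
[3] flags=0011 → (cmp)
[4] flags=0011 CS?T → r1=0x28
[5] flags=0011 GE?F → skip
[6] flags=0011 MI?F → skip
[7] flags=0010 → (cmp)
[8] flags=0010 GE?T → r4=0x8f
[9] flags=0010 MI?F → skip

VAL = 0x8f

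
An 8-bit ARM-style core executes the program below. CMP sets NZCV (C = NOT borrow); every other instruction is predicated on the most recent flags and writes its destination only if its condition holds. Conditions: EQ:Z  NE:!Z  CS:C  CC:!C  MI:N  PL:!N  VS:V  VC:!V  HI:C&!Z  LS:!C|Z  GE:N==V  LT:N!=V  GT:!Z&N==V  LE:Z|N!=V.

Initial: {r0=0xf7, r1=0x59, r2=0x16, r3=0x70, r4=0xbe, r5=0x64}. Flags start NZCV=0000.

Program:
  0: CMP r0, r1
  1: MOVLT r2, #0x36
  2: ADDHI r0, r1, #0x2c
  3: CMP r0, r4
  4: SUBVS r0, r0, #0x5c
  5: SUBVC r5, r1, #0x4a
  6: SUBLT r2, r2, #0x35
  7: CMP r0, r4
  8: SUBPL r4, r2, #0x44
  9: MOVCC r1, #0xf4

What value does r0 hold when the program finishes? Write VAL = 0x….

0: ✓ CMP  NZCV=1010
1: ✓ MOVLT  r2←0x36
2: ✓ ADDHI  r0←0x85
3: ✓ CMP  NZCV=1000
4: · SUBVS
5: ✓ SUBVC  r5←0x0f
6: ✓ SUBLT  r2←0x01
7: ✓ CMP  NZCV=1000
8: · SUBPL
9: ✓ MOVCC  r1←0xf4

VAL = 0x85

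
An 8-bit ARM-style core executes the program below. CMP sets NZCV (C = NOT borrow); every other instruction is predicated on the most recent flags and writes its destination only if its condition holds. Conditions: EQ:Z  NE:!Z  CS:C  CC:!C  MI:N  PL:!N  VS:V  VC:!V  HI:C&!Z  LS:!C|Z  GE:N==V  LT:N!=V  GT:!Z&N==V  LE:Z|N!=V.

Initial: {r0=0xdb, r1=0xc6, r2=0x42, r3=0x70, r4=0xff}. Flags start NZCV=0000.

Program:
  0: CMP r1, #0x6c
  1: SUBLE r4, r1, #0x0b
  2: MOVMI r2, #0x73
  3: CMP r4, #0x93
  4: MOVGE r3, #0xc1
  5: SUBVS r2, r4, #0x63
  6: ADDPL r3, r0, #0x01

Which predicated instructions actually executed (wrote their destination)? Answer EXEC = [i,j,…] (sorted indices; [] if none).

EXEC = [1,4,6]

[0] flags=0011 → (cmp)
[1] flags=0011 LE?T → r4=0xbb
[2] flags=0011 MI?F → skip
[3] flags=0010 → (cmp)
[4] flags=0010 GE?T → r3=0xc1
[5] flags=0010 VS?F → skip
[6] flags=0010 PL?T → r3=0xdc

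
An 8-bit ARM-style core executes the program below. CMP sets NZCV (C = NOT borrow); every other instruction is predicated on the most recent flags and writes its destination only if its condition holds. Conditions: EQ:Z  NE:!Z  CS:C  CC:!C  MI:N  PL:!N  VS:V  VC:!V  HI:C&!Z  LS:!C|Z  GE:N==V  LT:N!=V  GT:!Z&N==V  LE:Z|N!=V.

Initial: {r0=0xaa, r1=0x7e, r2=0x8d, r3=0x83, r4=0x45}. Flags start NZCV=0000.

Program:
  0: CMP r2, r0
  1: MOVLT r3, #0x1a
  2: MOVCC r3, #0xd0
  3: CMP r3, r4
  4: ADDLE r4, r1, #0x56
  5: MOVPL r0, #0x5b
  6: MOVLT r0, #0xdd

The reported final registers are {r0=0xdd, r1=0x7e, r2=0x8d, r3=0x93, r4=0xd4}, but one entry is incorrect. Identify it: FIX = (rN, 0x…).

[0] flags=1000 → (cmp)
[1] flags=1000 LT?T → r3=0x1a
[2] flags=1000 CC?T → r3=0xd0
[3] flags=1010 → (cmp)
[4] flags=1010 LE?T → r4=0xd4
[5] flags=1010 PL?F → skip
[6] flags=1010 LT?T → r0=0xdd

FIX = (r3, 0xd0)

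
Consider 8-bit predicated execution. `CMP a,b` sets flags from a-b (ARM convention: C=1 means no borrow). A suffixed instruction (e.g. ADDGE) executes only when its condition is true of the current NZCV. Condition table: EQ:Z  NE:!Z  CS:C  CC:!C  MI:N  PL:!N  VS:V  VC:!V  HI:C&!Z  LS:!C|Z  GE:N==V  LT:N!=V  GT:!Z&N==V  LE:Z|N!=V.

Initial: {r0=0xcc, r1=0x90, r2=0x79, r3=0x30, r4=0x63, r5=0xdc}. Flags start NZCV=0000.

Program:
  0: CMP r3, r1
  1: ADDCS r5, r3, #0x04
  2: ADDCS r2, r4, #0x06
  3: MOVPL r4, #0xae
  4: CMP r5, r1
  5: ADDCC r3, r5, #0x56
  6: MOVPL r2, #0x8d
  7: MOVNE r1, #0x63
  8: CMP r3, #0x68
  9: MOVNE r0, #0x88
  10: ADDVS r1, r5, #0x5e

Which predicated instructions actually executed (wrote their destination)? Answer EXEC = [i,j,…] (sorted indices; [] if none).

0: ✓ CMP  NZCV=1001
1: · ADDCS
2: · ADDCS
3: · MOVPL
4: ✓ CMP  NZCV=0010
5: · ADDCC
6: ✓ MOVPL  r2←0x8d
7: ✓ MOVNE  r1←0x63
8: ✓ CMP  NZCV=1000
9: ✓ MOVNE  r0←0x88
10: · ADDVS

EXEC = [6,7,9]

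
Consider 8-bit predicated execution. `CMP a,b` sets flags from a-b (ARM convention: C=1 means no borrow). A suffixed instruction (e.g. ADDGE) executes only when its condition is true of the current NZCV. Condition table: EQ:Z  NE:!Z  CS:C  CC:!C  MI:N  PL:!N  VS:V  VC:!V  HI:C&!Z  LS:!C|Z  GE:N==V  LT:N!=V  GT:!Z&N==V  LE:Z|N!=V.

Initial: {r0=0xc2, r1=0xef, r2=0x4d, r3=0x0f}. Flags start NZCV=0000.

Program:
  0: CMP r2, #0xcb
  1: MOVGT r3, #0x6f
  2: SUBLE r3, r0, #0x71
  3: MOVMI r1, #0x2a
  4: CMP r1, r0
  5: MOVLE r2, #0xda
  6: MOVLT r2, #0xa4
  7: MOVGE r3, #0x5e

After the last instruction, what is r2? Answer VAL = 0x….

VAL = 0x4d

[0] flags=1001 → (cmp)
[1] flags=1001 GT?T → r3=0x6f
[2] flags=1001 LE?F → skip
[3] flags=1001 MI?T → r1=0x2a
[4] flags=0000 → (cmp)
[5] flags=0000 LE?F → skip
[6] flags=0000 LT?F → skip
[7] flags=0000 GE?T → r3=0x5e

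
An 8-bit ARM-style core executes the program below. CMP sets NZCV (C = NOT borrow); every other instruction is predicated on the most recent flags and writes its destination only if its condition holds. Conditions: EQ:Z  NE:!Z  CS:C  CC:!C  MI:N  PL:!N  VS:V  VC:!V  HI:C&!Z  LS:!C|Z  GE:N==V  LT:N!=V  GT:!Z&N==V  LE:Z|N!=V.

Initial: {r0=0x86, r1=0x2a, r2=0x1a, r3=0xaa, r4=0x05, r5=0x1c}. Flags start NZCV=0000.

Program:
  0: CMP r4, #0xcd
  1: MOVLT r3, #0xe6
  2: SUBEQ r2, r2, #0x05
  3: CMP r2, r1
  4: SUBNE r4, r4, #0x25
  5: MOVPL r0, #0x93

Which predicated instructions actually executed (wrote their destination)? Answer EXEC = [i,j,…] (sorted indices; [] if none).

[0] flags=0000 → (cmp)
[1] flags=0000 LT?F → skip
[2] flags=0000 EQ?F → skip
[3] flags=1000 → (cmp)
[4] flags=1000 NE?T → r4=0xe0
[5] flags=1000 PL?F → skip

EXEC = [4]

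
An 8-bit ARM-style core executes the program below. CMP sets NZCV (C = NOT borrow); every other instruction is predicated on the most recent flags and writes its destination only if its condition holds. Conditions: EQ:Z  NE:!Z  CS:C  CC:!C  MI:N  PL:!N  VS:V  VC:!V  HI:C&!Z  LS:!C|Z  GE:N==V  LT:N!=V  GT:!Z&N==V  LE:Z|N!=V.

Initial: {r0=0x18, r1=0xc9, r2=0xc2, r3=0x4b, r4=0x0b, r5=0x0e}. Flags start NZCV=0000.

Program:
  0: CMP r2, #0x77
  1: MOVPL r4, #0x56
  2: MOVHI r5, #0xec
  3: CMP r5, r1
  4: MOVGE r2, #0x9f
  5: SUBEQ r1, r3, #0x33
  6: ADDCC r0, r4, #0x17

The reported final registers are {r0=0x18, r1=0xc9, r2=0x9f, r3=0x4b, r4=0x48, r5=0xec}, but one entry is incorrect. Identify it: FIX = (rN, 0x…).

FIX = (r4, 0x56)

0: ✓ CMP  NZCV=0011
1: ✓ MOVPL  r4←0x56
2: ✓ MOVHI  r5←0xec
3: ✓ CMP  NZCV=0010
4: ✓ MOVGE  r2←0x9f
5: · SUBEQ
6: · ADDCC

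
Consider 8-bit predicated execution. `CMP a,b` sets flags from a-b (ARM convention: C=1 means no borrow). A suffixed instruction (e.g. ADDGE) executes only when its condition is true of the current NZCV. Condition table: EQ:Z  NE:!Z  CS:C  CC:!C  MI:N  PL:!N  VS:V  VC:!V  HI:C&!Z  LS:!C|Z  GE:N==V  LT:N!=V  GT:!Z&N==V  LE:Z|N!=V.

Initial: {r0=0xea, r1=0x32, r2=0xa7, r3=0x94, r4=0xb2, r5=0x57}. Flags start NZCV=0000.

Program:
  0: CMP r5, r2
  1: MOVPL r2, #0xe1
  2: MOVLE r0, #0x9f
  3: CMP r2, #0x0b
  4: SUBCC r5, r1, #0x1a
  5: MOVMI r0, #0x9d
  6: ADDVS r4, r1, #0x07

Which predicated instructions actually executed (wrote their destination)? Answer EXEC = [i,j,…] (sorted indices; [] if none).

0: ✓ CMP  NZCV=1001
1: · MOVPL
2: · MOVLE
3: ✓ CMP  NZCV=1010
4: · SUBCC
5: ✓ MOVMI  r0←0x9d
6: · ADDVS

EXEC = [5]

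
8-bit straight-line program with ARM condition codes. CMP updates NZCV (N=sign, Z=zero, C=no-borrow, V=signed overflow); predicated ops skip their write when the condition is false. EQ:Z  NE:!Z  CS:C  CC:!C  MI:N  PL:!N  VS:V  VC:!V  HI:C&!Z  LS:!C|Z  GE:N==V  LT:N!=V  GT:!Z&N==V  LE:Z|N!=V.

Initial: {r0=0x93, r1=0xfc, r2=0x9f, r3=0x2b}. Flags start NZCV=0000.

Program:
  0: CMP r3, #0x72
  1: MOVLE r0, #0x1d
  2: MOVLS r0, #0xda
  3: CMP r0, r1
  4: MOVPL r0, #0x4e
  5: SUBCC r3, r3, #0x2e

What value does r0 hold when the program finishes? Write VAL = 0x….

VAL = 0xda

0: ✓ CMP  NZCV=1000
1: ✓ MOVLE  r0←0x1d
2: ✓ MOVLS  r0←0xda
3: ✓ CMP  NZCV=1000
4: · MOVPL
5: ✓ SUBCC  r3←0xfd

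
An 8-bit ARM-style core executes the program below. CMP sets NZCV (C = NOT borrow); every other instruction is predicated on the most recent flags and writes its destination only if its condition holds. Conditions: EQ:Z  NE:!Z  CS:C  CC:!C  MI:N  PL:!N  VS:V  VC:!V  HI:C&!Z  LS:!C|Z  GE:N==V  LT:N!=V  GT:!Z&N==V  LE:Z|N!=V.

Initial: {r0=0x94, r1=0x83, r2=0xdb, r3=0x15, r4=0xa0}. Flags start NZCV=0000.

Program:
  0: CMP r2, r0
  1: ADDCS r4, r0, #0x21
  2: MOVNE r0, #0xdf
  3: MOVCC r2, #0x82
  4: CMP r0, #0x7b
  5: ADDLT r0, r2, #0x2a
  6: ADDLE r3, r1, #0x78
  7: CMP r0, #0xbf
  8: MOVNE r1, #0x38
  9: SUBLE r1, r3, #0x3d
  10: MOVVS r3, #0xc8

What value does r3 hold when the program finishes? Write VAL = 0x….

[0] flags=0010 → (cmp)
[1] flags=0010 CS?T → r4=0xb5
[2] flags=0010 NE?T → r0=0xdf
[3] flags=0010 CC?F → skip
[4] flags=0011 → (cmp)
[5] flags=0011 LT?T → r0=0x05
[6] flags=0011 LE?T → r3=0xfb
[7] flags=0000 → (cmp)
[8] flags=0000 NE?T → r1=0x38
[9] flags=0000 LE?F → skip
[10] flags=0000 VS?F → skip

VAL = 0xfb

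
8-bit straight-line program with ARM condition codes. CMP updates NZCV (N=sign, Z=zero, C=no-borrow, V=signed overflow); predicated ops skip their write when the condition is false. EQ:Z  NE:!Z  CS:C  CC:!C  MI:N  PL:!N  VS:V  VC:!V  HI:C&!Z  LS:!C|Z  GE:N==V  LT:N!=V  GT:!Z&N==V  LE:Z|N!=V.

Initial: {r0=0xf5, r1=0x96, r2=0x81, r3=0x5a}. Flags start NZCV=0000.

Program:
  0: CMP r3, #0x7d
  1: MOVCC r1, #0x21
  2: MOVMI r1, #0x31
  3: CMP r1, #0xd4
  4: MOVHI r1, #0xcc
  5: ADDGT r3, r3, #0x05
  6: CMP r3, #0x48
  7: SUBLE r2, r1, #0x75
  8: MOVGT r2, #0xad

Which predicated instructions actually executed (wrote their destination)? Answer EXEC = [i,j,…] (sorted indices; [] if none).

EXEC = [1,2,5,8]

0: ✓ CMP  NZCV=1000
1: ✓ MOVCC  r1←0x21
2: ✓ MOVMI  r1←0x31
3: ✓ CMP  NZCV=0000
4: · MOVHI
5: ✓ ADDGT  r3←0x5f
6: ✓ CMP  NZCV=0010
7: · SUBLE
8: ✓ MOVGT  r2←0xad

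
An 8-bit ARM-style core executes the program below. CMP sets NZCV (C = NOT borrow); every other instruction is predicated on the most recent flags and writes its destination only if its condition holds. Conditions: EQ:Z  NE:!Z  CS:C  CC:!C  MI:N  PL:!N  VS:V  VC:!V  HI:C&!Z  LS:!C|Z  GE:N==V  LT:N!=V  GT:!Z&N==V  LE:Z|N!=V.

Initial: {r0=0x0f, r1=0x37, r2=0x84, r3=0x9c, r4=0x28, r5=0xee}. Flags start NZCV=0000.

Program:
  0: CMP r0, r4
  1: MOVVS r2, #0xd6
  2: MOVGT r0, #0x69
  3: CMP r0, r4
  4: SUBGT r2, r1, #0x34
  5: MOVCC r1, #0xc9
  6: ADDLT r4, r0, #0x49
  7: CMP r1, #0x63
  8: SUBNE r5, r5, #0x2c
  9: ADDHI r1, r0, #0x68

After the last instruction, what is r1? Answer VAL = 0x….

VAL = 0x77

[0] flags=1000 → (cmp)
[1] flags=1000 VS?F → skip
[2] flags=1000 GT?F → skip
[3] flags=1000 → (cmp)
[4] flags=1000 GT?F → skip
[5] flags=1000 CC?T → r1=0xc9
[6] flags=1000 LT?T → r4=0x58
[7] flags=0011 → (cmp)
[8] flags=0011 NE?T → r5=0xc2
[9] flags=0011 HI?T → r1=0x77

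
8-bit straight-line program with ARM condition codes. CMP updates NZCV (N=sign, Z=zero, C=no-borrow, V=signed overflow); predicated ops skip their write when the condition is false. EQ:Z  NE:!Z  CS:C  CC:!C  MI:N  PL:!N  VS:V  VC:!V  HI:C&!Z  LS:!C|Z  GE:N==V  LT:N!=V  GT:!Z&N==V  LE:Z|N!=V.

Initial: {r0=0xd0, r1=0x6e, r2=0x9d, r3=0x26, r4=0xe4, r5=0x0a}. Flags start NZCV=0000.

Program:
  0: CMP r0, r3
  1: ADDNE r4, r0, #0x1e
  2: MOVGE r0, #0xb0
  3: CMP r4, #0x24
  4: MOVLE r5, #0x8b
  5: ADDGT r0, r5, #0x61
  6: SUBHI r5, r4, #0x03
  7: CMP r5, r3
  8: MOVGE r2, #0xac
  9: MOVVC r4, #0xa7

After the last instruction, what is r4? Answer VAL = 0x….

VAL = 0xa7

[0] flags=1010 → (cmp)
[1] flags=1010 NE?T → r4=0xee
[2] flags=1010 GE?F → skip
[3] flags=1010 → (cmp)
[4] flags=1010 LE?T → r5=0x8b
[5] flags=1010 GT?F → skip
[6] flags=1010 HI?T → r5=0xeb
[7] flags=1010 → (cmp)
[8] flags=1010 GE?F → skip
[9] flags=1010 VC?T → r4=0xa7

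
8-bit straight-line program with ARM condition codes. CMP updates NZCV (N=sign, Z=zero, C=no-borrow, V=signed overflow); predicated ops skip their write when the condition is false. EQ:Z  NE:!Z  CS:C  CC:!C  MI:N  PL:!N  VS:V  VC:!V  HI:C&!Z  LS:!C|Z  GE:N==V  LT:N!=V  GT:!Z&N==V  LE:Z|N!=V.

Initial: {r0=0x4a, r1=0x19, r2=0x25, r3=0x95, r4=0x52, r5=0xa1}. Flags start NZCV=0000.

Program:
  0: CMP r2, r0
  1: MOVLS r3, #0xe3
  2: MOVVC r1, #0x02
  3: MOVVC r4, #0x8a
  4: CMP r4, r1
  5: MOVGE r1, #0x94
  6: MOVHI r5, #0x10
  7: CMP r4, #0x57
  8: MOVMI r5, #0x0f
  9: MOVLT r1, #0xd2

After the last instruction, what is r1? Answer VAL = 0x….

VAL = 0xd2

[0] flags=1000 → (cmp)
[1] flags=1000 LS?T → r3=0xe3
[2] flags=1000 VC?T → r1=0x02
[3] flags=1000 VC?T → r4=0x8a
[4] flags=1010 → (cmp)
[5] flags=1010 GE?F → skip
[6] flags=1010 HI?T → r5=0x10
[7] flags=0011 → (cmp)
[8] flags=0011 MI?F → skip
[9] flags=0011 LT?T → r1=0xd2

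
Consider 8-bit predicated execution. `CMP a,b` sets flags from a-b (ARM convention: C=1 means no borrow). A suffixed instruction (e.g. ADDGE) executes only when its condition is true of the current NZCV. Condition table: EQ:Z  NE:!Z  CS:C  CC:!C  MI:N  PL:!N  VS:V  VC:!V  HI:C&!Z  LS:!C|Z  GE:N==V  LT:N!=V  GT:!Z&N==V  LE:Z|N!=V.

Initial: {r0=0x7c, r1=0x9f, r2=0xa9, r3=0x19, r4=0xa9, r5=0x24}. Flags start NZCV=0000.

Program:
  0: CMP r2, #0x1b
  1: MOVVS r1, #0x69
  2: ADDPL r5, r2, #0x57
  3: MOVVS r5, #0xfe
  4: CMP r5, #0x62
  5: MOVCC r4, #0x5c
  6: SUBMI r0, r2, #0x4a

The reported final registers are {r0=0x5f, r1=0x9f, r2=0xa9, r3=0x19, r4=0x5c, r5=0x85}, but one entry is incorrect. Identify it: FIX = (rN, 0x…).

FIX = (r5, 0x24)

0: ✓ CMP  NZCV=1010
1: · MOVVS
2: · ADDPL
3: · MOVVS
4: ✓ CMP  NZCV=1000
5: ✓ MOVCC  r4←0x5c
6: ✓ SUBMI  r0←0x5f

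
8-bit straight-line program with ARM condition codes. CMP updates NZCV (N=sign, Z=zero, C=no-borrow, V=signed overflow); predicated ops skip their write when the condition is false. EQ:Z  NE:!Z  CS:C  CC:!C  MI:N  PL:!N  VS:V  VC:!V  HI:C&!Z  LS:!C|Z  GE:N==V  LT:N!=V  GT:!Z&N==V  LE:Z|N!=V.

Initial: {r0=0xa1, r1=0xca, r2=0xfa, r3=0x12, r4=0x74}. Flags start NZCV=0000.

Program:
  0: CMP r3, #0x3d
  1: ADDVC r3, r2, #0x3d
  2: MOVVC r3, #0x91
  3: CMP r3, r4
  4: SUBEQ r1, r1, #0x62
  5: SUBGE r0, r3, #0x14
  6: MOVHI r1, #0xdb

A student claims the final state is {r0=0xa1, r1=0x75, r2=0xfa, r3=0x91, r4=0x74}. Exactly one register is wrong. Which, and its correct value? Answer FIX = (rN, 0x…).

[0] flags=1000 → (cmp)
[1] flags=1000 VC?T → r3=0x37
[2] flags=1000 VC?T → r3=0x91
[3] flags=0011 → (cmp)
[4] flags=0011 EQ?F → skip
[5] flags=0011 GE?F → skip
[6] flags=0011 HI?T → r1=0xdb

FIX = (r1, 0xdb)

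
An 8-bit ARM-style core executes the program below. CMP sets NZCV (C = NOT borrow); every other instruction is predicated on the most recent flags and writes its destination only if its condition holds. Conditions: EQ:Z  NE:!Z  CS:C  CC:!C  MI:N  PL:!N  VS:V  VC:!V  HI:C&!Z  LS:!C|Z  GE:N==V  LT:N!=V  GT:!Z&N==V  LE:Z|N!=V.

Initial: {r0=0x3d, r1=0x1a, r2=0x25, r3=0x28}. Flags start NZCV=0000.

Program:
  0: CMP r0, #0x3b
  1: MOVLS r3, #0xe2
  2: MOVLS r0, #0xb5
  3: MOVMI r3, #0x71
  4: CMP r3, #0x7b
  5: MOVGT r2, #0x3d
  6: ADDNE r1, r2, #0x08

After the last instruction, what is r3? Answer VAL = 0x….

VAL = 0x28

0: ✓ CMP  NZCV=0010
1: · MOVLS
2: · MOVLS
3: · MOVMI
4: ✓ CMP  NZCV=1000
5: · MOVGT
6: ✓ ADDNE  r1←0x2d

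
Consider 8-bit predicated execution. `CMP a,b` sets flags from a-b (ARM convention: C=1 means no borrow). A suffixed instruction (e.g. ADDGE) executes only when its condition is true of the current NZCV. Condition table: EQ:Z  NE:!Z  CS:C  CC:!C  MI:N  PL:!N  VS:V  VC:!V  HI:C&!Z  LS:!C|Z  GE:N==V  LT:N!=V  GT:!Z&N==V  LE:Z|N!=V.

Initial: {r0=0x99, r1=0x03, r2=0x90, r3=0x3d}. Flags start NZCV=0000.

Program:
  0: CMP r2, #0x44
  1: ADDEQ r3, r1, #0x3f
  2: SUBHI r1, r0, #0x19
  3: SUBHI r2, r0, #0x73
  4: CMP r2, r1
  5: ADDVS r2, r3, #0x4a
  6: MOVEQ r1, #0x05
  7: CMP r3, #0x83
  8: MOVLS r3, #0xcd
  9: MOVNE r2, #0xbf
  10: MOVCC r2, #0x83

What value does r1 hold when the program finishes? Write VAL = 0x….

VAL = 0x80

0: ✓ CMP  NZCV=0011
1: · ADDEQ
2: ✓ SUBHI  r1←0x80
3: ✓ SUBHI  r2←0x26
4: ✓ CMP  NZCV=1001
5: ✓ ADDVS  r2←0x87
6: · MOVEQ
7: ✓ CMP  NZCV=1001
8: ✓ MOVLS  r3←0xcd
9: ✓ MOVNE  r2←0xbf
10: ✓ MOVCC  r2←0x83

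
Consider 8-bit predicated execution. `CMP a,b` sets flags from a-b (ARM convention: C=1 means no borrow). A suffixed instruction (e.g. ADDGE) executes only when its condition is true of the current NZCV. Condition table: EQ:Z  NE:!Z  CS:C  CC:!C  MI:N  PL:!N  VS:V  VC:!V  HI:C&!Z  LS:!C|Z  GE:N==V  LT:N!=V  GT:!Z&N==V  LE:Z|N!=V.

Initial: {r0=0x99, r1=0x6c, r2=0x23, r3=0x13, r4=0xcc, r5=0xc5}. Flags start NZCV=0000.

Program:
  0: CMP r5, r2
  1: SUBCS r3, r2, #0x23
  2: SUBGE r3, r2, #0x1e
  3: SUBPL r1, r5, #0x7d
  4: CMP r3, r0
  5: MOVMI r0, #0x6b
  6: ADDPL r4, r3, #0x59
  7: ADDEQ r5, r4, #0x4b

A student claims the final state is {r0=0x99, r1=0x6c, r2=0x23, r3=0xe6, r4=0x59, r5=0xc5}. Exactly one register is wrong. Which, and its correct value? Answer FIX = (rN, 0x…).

[0] flags=1010 → (cmp)
[1] flags=1010 CS?T → r3=0x00
[2] flags=1010 GE?F → skip
[3] flags=1010 PL?F → skip
[4] flags=0000 → (cmp)
[5] flags=0000 MI?F → skip
[6] flags=0000 PL?T → r4=0x59
[7] flags=0000 EQ?F → skip

FIX = (r3, 0x00)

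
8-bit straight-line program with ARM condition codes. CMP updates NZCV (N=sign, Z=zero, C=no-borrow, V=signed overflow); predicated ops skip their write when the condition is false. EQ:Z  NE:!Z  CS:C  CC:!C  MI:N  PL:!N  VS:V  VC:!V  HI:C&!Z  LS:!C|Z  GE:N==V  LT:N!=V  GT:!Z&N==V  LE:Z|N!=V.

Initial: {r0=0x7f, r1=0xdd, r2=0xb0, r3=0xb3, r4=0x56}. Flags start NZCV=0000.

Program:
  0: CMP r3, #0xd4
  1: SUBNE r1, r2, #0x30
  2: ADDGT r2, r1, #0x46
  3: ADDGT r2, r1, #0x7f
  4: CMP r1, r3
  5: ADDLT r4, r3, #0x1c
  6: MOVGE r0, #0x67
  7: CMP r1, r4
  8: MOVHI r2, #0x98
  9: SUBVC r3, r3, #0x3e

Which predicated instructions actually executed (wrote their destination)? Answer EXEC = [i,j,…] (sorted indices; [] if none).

EXEC = [1,5,9]

0: ✓ CMP  NZCV=1000
1: ✓ SUBNE  r1←0x80
2: · ADDGT
3: · ADDGT
4: ✓ CMP  NZCV=1000
5: ✓ ADDLT  r4←0xcf
6: · MOVGE
7: ✓ CMP  NZCV=1000
8: · MOVHI
9: ✓ SUBVC  r3←0x75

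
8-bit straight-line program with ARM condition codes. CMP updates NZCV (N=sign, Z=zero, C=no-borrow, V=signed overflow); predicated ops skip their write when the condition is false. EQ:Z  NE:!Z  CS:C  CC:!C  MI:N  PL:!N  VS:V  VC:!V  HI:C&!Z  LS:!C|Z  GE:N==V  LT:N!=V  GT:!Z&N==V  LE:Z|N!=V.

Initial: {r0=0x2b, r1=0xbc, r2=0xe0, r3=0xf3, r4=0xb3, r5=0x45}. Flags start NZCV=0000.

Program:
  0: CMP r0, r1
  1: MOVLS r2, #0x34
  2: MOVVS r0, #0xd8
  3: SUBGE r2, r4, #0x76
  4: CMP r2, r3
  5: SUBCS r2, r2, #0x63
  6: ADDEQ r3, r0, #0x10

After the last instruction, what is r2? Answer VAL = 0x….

VAL = 0x3d

[0] flags=0000 → (cmp)
[1] flags=0000 LS?T → r2=0x34
[2] flags=0000 VS?F → skip
[3] flags=0000 GE?T → r2=0x3d
[4] flags=0000 → (cmp)
[5] flags=0000 CS?F → skip
[6] flags=0000 EQ?F → skip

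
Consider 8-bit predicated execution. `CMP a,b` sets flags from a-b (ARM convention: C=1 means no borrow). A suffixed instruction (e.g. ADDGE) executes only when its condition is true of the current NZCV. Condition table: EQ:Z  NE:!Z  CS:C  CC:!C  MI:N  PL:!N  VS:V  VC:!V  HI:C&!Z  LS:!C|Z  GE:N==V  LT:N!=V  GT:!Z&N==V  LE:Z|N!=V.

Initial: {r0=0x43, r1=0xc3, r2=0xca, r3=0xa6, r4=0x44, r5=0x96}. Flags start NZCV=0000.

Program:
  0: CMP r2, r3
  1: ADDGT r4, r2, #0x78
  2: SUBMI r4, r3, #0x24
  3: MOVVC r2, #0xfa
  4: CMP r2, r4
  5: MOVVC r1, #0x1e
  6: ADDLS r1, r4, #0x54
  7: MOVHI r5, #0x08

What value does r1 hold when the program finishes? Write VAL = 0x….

[0] flags=0010 → (cmp)
[1] flags=0010 GT?T → r4=0x42
[2] flags=0010 MI?F → skip
[3] flags=0010 VC?T → r2=0xfa
[4] flags=1010 → (cmp)
[5] flags=1010 VC?T → r1=0x1e
[6] flags=1010 LS?F → skip
[7] flags=1010 HI?T → r5=0x08

VAL = 0x1e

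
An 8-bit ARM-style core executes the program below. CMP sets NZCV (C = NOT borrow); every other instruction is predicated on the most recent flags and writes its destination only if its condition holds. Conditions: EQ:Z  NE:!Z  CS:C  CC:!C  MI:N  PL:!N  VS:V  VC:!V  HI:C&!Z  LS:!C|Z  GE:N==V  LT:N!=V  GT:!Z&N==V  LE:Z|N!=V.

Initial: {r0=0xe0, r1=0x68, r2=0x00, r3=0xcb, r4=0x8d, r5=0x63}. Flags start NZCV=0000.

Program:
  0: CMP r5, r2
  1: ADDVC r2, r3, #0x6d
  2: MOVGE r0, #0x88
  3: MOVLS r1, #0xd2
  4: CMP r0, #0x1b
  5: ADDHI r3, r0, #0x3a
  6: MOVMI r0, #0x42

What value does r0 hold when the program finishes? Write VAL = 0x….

VAL = 0x88

[0] flags=0010 → (cmp)
[1] flags=0010 VC?T → r2=0x38
[2] flags=0010 GE?T → r0=0x88
[3] flags=0010 LS?F → skip
[4] flags=0011 → (cmp)
[5] flags=0011 HI?T → r3=0xc2
[6] flags=0011 MI?F → skip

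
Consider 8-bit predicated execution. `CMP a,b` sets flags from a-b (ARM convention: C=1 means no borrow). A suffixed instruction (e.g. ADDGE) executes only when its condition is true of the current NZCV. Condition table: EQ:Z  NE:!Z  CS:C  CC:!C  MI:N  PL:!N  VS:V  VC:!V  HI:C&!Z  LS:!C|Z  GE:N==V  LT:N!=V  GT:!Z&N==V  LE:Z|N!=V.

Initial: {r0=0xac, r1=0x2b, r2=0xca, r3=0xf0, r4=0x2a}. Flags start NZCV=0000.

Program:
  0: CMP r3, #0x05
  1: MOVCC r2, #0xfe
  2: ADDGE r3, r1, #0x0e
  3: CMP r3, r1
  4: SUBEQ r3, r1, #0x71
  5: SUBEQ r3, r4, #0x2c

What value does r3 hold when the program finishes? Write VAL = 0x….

VAL = 0xf0

0: ✓ CMP  NZCV=1010
1: · MOVCC
2: · ADDGE
3: ✓ CMP  NZCV=1010
4: · SUBEQ
5: · SUBEQ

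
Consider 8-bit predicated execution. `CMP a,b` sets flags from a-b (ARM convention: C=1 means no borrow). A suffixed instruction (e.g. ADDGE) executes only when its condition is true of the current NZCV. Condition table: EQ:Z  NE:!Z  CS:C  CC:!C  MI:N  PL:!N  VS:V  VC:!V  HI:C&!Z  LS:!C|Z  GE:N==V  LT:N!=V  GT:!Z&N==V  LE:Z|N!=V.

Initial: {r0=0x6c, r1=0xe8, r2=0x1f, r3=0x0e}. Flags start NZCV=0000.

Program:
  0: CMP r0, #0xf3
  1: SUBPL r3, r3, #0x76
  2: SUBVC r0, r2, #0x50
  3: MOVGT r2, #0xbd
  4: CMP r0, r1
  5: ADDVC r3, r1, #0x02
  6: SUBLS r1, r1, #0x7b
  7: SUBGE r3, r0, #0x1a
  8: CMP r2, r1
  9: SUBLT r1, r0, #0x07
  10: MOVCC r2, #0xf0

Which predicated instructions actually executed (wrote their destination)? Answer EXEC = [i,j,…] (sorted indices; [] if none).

[0] flags=0000 → (cmp)
[1] flags=0000 PL?T → r3=0x98
[2] flags=0000 VC?T → r0=0xcf
[3] flags=0000 GT?T → r2=0xbd
[4] flags=1000 → (cmp)
[5] flags=1000 VC?T → r3=0xea
[6] flags=1000 LS?T → r1=0x6d
[7] flags=1000 GE?F → skip
[8] flags=0011 → (cmp)
[9] flags=0011 LT?T → r1=0xc8
[10] flags=0011 CC?F → skip

EXEC = [1,2,3,5,6,9]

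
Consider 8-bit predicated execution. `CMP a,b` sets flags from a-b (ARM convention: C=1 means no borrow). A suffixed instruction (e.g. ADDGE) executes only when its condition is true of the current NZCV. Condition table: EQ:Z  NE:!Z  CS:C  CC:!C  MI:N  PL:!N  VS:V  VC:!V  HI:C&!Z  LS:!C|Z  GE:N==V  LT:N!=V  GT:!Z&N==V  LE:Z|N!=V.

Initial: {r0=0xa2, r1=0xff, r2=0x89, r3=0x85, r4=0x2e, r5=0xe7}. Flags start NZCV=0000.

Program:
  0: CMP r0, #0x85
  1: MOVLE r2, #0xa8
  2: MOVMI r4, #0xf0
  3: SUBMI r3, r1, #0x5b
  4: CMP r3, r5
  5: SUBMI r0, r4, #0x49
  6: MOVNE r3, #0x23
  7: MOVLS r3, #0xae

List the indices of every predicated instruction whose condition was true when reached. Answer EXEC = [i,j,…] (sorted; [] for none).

EXEC = [5,6,7]

[0] flags=0010 → (cmp)
[1] flags=0010 LE?F → skip
[2] flags=0010 MI?F → skip
[3] flags=0010 MI?F → skip
[4] flags=1000 → (cmp)
[5] flags=1000 MI?T → r0=0xe5
[6] flags=1000 NE?T → r3=0x23
[7] flags=1000 LS?T → r3=0xae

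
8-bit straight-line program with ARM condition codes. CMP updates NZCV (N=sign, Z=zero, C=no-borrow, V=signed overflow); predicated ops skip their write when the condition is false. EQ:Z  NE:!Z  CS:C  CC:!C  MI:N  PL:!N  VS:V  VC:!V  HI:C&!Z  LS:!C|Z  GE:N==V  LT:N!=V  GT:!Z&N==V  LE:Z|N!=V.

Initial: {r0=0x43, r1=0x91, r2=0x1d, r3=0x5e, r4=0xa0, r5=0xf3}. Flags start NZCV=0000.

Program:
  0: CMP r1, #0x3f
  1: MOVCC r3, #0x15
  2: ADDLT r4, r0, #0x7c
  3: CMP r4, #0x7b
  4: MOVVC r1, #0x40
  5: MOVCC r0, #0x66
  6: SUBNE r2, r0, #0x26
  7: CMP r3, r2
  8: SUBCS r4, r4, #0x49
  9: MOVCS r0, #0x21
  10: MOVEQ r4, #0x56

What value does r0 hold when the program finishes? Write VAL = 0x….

0: ✓ CMP  NZCV=0011
1: · MOVCC
2: ✓ ADDLT  r4←0xbf
3: ✓ CMP  NZCV=0011
4: · MOVVC
5: · MOVCC
6: ✓ SUBNE  r2←0x1d
7: ✓ CMP  NZCV=0010
8: ✓ SUBCS  r4←0x76
9: ✓ MOVCS  r0←0x21
10: · MOVEQ

VAL = 0x21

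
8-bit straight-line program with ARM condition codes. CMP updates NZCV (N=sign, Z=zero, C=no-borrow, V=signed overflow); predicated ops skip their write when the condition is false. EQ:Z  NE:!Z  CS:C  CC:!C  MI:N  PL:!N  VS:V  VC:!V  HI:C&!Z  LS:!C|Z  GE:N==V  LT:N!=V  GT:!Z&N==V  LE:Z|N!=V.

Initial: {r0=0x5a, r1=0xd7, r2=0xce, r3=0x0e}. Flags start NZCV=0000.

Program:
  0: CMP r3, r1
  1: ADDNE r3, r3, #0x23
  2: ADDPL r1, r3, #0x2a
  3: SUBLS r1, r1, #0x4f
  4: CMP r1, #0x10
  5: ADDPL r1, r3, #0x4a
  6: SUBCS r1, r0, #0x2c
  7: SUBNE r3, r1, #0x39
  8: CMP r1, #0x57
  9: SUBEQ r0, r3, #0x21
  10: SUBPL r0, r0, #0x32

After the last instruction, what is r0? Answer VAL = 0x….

VAL = 0x5a

0: ✓ CMP  NZCV=0000
1: ✓ ADDNE  r3←0x31
2: ✓ ADDPL  r1←0x5b
3: ✓ SUBLS  r1←0x0c
4: ✓ CMP  NZCV=1000
5: · ADDPL
6: · SUBCS
7: ✓ SUBNE  r3←0xd3
8: ✓ CMP  NZCV=1000
9: · SUBEQ
10: · SUBPL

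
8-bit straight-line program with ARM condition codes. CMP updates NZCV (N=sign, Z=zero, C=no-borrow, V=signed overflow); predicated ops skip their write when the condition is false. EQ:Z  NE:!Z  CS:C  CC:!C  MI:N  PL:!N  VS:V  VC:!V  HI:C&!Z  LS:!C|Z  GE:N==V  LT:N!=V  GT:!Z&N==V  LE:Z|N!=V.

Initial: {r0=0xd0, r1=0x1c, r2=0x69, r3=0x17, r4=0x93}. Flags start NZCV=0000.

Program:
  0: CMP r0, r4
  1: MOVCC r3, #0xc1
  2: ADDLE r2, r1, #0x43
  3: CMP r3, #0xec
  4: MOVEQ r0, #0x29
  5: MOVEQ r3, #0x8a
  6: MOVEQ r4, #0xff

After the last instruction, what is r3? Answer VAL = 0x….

[0] flags=0010 → (cmp)
[1] flags=0010 CC?F → skip
[2] flags=0010 LE?F → skip
[3] flags=0000 → (cmp)
[4] flags=0000 EQ?F → skip
[5] flags=0000 EQ?F → skip
[6] flags=0000 EQ?F → skip

VAL = 0x17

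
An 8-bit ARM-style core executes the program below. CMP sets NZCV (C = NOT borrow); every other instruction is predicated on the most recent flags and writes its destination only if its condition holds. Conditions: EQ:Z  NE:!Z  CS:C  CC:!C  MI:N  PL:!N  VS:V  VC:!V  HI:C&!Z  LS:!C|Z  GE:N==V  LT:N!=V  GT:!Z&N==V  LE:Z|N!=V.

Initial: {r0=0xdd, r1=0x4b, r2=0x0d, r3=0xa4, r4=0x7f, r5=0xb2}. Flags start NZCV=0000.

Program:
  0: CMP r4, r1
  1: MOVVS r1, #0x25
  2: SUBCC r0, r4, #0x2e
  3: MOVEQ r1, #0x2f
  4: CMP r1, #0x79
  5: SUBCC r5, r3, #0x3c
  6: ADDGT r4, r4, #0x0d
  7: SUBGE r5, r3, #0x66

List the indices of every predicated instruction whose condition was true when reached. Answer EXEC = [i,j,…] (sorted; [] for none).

EXEC = [5]

[0] flags=0010 → (cmp)
[1] flags=0010 VS?F → skip
[2] flags=0010 CC?F → skip
[3] flags=0010 EQ?F → skip
[4] flags=1000 → (cmp)
[5] flags=1000 CC?T → r5=0x68
[6] flags=1000 GT?F → skip
[7] flags=1000 GE?F → skip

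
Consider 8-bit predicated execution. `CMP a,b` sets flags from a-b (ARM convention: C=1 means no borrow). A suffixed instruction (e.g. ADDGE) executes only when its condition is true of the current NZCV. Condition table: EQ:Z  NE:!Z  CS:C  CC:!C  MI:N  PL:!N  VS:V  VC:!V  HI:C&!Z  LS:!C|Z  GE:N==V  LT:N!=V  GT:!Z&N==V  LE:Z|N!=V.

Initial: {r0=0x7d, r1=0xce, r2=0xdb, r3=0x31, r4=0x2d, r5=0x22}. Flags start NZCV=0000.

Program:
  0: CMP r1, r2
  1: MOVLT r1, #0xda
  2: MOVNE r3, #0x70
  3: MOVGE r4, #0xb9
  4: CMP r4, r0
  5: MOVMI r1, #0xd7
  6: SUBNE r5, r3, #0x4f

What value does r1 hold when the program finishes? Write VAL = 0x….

[0] flags=1000 → (cmp)
[1] flags=1000 LT?T → r1=0xda
[2] flags=1000 NE?T → r3=0x70
[3] flags=1000 GE?F → skip
[4] flags=1000 → (cmp)
[5] flags=1000 MI?T → r1=0xd7
[6] flags=1000 NE?T → r5=0x21

VAL = 0xd7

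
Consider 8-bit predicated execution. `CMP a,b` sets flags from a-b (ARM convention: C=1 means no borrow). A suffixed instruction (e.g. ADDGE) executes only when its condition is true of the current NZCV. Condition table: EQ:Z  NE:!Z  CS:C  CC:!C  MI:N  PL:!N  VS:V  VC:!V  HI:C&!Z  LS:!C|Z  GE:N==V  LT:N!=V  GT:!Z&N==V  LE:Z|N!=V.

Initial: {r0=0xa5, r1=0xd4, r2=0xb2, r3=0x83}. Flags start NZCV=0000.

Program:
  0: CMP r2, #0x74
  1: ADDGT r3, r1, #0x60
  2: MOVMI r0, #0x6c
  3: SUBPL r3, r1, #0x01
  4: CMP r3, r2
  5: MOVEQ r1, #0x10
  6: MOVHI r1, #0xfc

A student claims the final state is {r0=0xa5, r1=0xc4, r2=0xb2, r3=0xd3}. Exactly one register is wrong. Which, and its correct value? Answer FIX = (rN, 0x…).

0: ✓ CMP  NZCV=0011
1: · ADDGT
2: · MOVMI
3: ✓ SUBPL  r3←0xd3
4: ✓ CMP  NZCV=0010
5: · MOVEQ
6: ✓ MOVHI  r1←0xfc

FIX = (r1, 0xfc)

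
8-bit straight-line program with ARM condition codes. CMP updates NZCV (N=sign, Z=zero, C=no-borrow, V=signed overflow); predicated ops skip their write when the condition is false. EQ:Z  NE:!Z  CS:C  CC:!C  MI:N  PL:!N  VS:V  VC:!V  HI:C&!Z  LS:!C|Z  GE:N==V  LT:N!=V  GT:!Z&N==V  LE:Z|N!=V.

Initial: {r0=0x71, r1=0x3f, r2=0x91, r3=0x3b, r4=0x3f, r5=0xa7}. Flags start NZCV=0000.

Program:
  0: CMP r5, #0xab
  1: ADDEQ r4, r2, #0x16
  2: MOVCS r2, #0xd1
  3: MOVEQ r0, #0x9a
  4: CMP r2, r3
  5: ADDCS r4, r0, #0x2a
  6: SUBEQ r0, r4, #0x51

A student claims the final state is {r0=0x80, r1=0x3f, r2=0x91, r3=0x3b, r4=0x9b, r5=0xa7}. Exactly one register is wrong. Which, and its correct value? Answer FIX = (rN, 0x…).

0: ✓ CMP  NZCV=1000
1: · ADDEQ
2: · MOVCS
3: · MOVEQ
4: ✓ CMP  NZCV=0011
5: ✓ ADDCS  r4←0x9b
6: · SUBEQ

FIX = (r0, 0x71)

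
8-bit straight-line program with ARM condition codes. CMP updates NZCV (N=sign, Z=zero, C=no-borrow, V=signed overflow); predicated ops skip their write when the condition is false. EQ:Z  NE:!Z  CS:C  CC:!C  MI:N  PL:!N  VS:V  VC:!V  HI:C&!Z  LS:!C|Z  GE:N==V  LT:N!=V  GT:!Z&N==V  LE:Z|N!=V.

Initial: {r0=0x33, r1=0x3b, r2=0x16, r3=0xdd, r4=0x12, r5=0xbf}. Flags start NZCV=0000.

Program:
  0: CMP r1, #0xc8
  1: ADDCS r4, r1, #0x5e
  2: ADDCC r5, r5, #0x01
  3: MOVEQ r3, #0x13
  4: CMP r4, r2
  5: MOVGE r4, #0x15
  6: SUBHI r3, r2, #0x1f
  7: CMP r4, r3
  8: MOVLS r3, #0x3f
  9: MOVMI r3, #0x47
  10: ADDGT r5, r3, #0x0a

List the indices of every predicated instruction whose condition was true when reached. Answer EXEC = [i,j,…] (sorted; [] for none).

EXEC = [2,8,10]

0: ✓ CMP  NZCV=0000
1: · ADDCS
2: ✓ ADDCC  r5←0xc0
3: · MOVEQ
4: ✓ CMP  NZCV=1000
5: · MOVGE
6: · SUBHI
7: ✓ CMP  NZCV=0000
8: ✓ MOVLS  r3←0x3f
9: · MOVMI
10: ✓ ADDGT  r5←0x49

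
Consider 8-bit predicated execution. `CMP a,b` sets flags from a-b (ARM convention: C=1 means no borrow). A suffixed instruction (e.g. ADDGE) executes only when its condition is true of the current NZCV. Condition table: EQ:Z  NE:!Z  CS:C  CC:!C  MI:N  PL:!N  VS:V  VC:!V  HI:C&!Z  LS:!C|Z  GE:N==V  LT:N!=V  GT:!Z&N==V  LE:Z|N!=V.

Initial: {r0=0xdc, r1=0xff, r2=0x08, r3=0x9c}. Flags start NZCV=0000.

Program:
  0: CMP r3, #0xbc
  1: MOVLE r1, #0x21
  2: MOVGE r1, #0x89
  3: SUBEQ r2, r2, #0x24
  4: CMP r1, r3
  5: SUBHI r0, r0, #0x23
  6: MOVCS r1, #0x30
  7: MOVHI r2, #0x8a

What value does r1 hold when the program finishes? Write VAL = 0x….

[0] flags=1000 → (cmp)
[1] flags=1000 LE?T → r1=0x21
[2] flags=1000 GE?F → skip
[3] flags=1000 EQ?F → skip
[4] flags=1001 → (cmp)
[5] flags=1001 HI?F → skip
[6] flags=1001 CS?F → skip
[7] flags=1001 HI?F → skip

VAL = 0x21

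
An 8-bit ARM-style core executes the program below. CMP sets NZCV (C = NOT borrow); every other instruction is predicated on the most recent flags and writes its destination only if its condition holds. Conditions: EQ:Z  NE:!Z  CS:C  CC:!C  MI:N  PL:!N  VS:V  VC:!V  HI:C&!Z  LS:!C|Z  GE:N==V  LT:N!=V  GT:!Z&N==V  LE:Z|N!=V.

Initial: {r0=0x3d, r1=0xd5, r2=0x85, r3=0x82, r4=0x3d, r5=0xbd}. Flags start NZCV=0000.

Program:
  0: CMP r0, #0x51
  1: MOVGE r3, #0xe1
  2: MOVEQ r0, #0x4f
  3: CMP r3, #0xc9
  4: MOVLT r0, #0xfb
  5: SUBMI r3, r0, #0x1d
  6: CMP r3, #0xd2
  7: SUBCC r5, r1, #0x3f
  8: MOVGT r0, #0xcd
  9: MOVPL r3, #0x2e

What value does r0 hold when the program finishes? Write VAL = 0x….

[0] flags=1000 → (cmp)
[1] flags=1000 GE?F → skip
[2] flags=1000 EQ?F → skip
[3] flags=1000 → (cmp)
[4] flags=1000 LT?T → r0=0xfb
[5] flags=1000 MI?T → r3=0xde
[6] flags=0010 → (cmp)
[7] flags=0010 CC?F → skip
[8] flags=0010 GT?T → r0=0xcd
[9] flags=0010 PL?T → r3=0x2e

VAL = 0xcd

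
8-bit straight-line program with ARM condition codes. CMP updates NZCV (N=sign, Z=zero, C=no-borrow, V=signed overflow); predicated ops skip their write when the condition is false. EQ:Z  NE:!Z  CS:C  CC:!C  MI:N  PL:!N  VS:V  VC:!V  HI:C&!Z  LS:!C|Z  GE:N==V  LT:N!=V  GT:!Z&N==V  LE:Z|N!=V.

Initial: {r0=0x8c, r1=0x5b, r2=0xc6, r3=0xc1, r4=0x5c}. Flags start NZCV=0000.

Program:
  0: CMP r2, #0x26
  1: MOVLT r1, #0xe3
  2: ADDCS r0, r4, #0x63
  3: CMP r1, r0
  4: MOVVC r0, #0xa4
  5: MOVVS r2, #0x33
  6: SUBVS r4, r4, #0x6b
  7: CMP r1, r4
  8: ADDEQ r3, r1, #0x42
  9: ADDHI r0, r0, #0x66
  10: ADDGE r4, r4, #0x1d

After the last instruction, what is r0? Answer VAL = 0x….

0: ✓ CMP  NZCV=1010
1: ✓ MOVLT  r1←0xe3
2: ✓ ADDCS  r0←0xbf
3: ✓ CMP  NZCV=0010
4: ✓ MOVVC  r0←0xa4
5: · MOVVS
6: · SUBVS
7: ✓ CMP  NZCV=1010
8: · ADDEQ
9: ✓ ADDHI  r0←0x0a
10: · ADDGE

VAL = 0x0a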